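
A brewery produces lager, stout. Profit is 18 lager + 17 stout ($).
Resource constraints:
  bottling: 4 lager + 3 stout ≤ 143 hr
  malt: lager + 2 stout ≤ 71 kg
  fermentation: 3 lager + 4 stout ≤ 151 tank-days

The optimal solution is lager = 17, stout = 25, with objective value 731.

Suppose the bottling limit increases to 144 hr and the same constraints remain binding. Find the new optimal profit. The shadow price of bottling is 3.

734

Δb = 1, so new z* = 731 + (3)·(1) = 731 + 3 = 734.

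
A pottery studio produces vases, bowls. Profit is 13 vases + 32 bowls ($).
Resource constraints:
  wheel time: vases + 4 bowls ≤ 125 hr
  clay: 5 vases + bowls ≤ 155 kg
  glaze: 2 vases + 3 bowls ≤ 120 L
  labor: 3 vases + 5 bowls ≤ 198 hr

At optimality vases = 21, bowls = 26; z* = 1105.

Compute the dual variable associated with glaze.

4

At the optimum: wheel time uses 125 of 125 (binding); clay uses 131 of 155 (slack = 24); glaze uses 120 of 120 (binding); labor uses 193 of 198 (slack = 5).
Since clay, labor are not tight, their duals are 0.
From A_Bᵀ y = c: 1·y_wheel time + 2·y_glaze = 13; 4·y_wheel time + 3·y_glaze = 32.
This yields shadow prices y_wheel time = 5, y_glaze = 4.
Shadow price of glaze = 4.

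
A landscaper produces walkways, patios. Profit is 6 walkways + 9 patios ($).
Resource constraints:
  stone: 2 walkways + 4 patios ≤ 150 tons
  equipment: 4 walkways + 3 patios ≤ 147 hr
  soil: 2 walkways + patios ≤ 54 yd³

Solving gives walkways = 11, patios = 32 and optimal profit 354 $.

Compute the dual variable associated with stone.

2

Binding: stone and soil. Non-binding: equipment (7 unused).
Slack constraints have shadow price 0 (complementary slackness).
Dual feasibility on the basic columns requires 2·y_stone + 2·y_soil = 6, 4·y_stone + 1·y_soil = 9.
This yields shadow prices y_stone = 2, y_soil = 1.
Shadow price of stone = 2.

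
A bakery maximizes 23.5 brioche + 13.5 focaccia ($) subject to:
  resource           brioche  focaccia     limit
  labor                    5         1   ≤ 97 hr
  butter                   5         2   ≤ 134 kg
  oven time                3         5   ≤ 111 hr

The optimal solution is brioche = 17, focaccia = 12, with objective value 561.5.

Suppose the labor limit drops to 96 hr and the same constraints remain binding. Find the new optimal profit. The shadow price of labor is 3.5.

Δb = -1, so new z* = 561.5 + (3.5)·(-1) = 561.5 − 3.5 = 558.

558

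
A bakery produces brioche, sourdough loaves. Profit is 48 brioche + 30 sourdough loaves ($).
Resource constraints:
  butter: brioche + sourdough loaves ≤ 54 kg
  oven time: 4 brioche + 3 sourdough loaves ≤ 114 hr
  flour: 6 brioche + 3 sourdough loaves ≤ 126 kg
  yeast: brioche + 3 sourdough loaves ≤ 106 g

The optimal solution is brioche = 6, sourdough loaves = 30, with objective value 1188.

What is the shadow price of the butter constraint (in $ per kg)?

0

Binding: oven time and flour. Non-binding: butter (18 unused), yeast (10 unused).
Slack constraints have shadow price 0 (complementary slackness).
Dual feasibility on the basic columns requires 4·y_oven time + 6·y_flour = 48, 3·y_oven time + 3·y_flour = 30.
This yields shadow prices y_oven time = 6, y_flour = 4.
Shadow price of butter = 0.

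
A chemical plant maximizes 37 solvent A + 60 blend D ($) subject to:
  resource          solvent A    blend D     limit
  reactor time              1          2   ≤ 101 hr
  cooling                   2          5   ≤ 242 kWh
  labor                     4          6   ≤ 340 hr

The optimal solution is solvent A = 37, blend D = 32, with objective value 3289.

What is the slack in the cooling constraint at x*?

cooling used = 2·37 + 5·32 = 234; slack = 242 − 234 = 8.

8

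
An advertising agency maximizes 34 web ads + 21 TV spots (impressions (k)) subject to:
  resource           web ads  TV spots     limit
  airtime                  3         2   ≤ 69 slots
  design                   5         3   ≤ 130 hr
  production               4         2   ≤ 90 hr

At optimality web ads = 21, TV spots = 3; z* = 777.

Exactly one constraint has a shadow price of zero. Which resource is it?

design

airtime: 69/69 (binding)
design: 114/130 (slack 16)
production: 90/90 (binding)
By complementary slackness, a constraint with positive slack has shadow price 0 → design.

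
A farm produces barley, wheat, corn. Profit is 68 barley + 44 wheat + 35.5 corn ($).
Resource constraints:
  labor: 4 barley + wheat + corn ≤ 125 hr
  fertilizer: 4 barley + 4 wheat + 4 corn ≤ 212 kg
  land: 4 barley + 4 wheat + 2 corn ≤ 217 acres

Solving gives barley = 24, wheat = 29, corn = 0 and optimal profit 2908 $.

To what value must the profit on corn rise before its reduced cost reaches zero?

44

Binding: labor and fertilizer. Non-binding: land (5 unused).
By complementary slackness, y = 0 for the non-binding constraint.
Dual feasibility on the basic columns requires 4·y_labor + 4·y_fertilizer = 68, 1·y_labor + 4·y_fertilizer = 44.
Solving: y_labor = 8, y_fertilizer = 9.
corn enters the basis when its profit ≥ yᵀa₃ = 8·1 + 9·4 = 44.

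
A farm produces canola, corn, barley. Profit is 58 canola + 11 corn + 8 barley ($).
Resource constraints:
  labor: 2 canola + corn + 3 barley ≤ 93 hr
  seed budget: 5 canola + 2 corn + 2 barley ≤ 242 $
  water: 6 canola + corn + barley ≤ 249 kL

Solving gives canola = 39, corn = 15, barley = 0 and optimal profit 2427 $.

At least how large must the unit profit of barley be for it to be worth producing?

15

Binding: labor and water. Non-binding: seed budget (17 unused).
Since seed budget is not tight, its dual is 0.
Dual feasibility on the basic columns requires 2·y_labor + 6·y_water = 58, 1·y_labor + 1·y_water = 11.
→ y_labor = 2 and y_water = 9.
barley enters the basis when its profit ≥ yᵀa₃ = 2·3 + 9·1 = 15.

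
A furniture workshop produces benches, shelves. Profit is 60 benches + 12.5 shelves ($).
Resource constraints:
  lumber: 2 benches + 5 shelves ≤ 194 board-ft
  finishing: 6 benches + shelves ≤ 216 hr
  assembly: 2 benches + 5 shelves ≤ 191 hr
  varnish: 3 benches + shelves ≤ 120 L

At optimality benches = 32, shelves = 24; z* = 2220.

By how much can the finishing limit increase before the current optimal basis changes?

Binding constraints: finishing, varnish. The basis is B = [[6,1],[3,1]] with det 3.
Per unit increase in finishing, x* moves by d = (0.3333, -1).
The basis stays optimal until shelves reaches 0; allowable increase = 24 hr.

24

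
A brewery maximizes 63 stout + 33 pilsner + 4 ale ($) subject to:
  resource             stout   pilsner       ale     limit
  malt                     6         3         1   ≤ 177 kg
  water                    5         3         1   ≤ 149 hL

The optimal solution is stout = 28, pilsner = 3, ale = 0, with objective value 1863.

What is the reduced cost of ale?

-7

Check each constraint at x*: malt 177/177 (tight); water 149/149 (tight).
From A_Bᵀ y = c: 6·y_malt + 5·y_water = 63; 3·y_malt + 3·y_water = 33.
→ y_malt = 8 and y_water = 3.
Reduced cost of ale: c₃ − yᵀa₃ = 4 − (8·1 + 3·1) = 4 − 11 = -7.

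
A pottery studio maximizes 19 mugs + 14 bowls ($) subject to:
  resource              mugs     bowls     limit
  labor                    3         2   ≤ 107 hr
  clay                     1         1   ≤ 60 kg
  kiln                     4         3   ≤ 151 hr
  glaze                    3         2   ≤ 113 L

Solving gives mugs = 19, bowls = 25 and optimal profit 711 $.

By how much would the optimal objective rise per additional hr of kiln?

At the optimum: labor uses 107 of 107 (binding); clay uses 44 of 60 (slack = 16); kiln uses 151 of 151 (binding); glaze uses 107 of 113 (slack = 6).
Since clay, glaze are not tight, their duals are 0.
Dual feasibility on the basic columns requires 3·y_labor + 4·y_kiln = 19, 2·y_labor + 3·y_kiln = 14.
This yields shadow prices y_labor = 1, y_kiln = 4.
Shadow price of kiln = 4.

4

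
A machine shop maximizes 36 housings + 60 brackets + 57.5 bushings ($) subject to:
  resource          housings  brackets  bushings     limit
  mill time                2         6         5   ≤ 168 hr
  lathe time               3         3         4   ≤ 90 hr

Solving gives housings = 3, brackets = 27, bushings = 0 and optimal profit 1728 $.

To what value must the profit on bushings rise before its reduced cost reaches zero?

Check each constraint at x*: mill time 168/168 (tight); lathe time 90/90 (tight).
The binding rows give the dual system: 2·y_mill time + 3·y_lathe time = 36 and 6·y_mill time + 3·y_lathe time = 60.
This yields shadow prices y_mill time = 6, y_lathe time = 8.
bushings enters the basis when its profit ≥ yᵀa₃ = 6·5 + 8·4 = 62.

62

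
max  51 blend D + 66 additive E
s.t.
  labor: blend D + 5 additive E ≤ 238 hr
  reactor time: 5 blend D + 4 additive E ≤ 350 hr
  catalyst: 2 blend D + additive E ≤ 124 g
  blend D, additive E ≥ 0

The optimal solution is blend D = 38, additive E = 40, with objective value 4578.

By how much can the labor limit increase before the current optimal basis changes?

Binding constraints: labor, reactor time. The basis is B = [[1,5],[5,4]] with det -21.
Per unit increase in labor, x* moves by d = (-0.1905, 0.2381).
The basis stays optimal until blend D reaches 0; allowable increase = 199.5 hr.

199.5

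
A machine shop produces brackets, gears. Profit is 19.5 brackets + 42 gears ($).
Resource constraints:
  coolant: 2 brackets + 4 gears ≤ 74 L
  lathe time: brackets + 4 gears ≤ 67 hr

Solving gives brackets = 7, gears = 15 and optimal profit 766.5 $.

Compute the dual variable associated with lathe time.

Both coolant and lathe time are binding at x*.
From A_Bᵀ y = c: 2·y_coolant + 1·y_lathe time = 19.5; 4·y_coolant + 4·y_lathe time = 42.
This yields shadow prices y_coolant = 9, y_lathe time = 1.5.
Shadow price of lathe time = 1.5.

1.5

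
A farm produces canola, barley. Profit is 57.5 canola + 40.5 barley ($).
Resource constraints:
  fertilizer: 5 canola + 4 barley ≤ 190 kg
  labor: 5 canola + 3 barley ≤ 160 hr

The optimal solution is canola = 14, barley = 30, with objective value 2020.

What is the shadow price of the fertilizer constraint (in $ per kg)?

At the optimum: fertilizer uses 190 of 190 (binding); labor uses 160 of 160 (binding).
From A_Bᵀ y = c: 5·y_fertilizer + 5·y_labor = 57.5; 4·y_fertilizer + 3·y_labor = 40.5.
→ y_fertilizer = 6 and y_labor = 5.5.
Shadow price of fertilizer = 6.

6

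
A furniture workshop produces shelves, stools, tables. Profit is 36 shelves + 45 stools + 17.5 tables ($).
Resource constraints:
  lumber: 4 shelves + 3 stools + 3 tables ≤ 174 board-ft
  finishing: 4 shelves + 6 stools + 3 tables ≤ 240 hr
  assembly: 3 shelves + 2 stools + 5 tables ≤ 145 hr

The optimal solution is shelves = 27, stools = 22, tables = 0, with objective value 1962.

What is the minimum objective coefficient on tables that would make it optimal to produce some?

Binding: lumber and finishing. Non-binding: assembly (20 unused).
By complementary slackness, y = 0 for the non-binding constraint.
From A_Bᵀ y = c: 4·y_lumber + 4·y_finishing = 36; 3·y_lumber + 6·y_finishing = 45.
This yields shadow prices y_lumber = 3, y_finishing = 6.
tables enters the basis when its profit ≥ yᵀa₃ = 3·3 + 6·3 = 27.

27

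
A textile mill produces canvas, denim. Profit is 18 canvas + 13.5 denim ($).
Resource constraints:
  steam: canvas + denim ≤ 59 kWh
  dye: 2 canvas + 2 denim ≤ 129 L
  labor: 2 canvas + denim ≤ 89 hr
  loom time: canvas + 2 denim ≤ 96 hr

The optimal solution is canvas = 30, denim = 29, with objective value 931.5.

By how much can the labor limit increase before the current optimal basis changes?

Binding constraints: steam, labor. The basis is B = [[1,1],[2,1]] with det -1.
Per unit increase in labor, x* moves by d = (1, -1).
The basis stays optimal until denim reaches 0; allowable increase = 29 hr.

29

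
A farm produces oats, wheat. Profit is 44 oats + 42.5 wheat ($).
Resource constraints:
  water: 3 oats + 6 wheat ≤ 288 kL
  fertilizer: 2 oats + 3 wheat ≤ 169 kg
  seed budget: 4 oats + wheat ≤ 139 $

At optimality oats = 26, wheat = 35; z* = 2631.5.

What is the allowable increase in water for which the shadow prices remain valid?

25.2

Binding constraints: water, seed budget. The basis is B = [[3,6],[4,1]] with det -21.
Per unit increase in water, x* moves by d = (-0.0476, 0.1905).
The basis stays optimal until fertilizer becomes binding; allowable increase = 25.2 kL.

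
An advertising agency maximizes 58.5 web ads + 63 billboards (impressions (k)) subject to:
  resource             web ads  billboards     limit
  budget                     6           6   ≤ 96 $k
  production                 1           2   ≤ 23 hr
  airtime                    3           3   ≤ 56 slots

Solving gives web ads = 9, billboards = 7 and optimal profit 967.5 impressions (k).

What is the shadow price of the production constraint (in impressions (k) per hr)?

4.5

At the optimum: budget uses 96 of 96 (binding); production uses 23 of 23 (binding); airtime uses 48 of 56 (slack = 8).
Slack constraints have shadow price 0 (complementary slackness).
The binding rows give the dual system: 6·y_budget + 1·y_production = 58.5 and 6·y_budget + 2·y_production = 63.
Solving: y_budget = 9, y_production = 4.5.
Shadow price of production = 4.5.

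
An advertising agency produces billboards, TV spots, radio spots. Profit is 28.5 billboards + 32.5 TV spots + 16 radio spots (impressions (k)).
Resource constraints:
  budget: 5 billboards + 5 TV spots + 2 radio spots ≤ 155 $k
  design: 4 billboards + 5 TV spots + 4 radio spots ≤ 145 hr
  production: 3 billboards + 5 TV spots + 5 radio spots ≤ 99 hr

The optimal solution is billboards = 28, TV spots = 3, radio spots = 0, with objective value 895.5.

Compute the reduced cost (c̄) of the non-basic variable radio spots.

-3

Binding: budget and production. Non-binding: design (18 unused).
Slack constraints have shadow price 0 (complementary slackness).
Dual feasibility on the basic columns requires 5·y_budget + 3·y_production = 28.5, 5·y_budget + 5·y_production = 32.5.
Solving: y_budget = 4.5, y_production = 2.
Reduced cost of radio spots: c₃ − yᵀa₃ = 16 − (4.5·2 + 2·5) = 16 − 19 = -3.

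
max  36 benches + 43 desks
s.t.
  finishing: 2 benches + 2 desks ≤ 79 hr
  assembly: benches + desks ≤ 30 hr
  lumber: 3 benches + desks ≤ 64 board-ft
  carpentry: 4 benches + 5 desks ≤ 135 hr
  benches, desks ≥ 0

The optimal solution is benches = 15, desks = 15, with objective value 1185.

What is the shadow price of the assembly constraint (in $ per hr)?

Binding: assembly and carpentry. Non-binding: finishing (19 unused), lumber (4 unused).
Since finishing, lumber are not tight, their duals are 0.
The binding rows give the dual system: 1·y_assembly + 4·y_carpentry = 36 and 1·y_assembly + 5·y_carpentry = 43.
This yields shadow prices y_assembly = 8, y_carpentry = 7.
Shadow price of assembly = 8.

8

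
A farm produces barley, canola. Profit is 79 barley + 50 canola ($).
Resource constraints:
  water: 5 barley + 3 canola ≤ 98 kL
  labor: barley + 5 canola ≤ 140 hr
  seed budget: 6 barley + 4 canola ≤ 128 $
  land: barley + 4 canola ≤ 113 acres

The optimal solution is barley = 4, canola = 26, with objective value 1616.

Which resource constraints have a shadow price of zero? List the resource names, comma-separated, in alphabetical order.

labor, land

water: 98/98 (binding)
labor: 134/140 (slack 6)
seed budget: 128/128 (binding)
land: 108/113 (slack 5)
By complementary slackness, a constraint with positive slack has shadow price 0 → labor, land.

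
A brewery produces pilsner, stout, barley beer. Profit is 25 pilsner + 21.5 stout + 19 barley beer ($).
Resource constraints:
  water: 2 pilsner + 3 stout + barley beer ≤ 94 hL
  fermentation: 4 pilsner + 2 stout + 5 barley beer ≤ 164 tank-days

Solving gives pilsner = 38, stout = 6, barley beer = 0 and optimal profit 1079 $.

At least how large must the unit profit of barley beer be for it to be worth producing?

Check each constraint at x*: water 94/94 (tight); fermentation 164/164 (tight).
Dual feasibility on the basic columns requires 2·y_water + 4·y_fermentation = 25, 3·y_water + 2·y_fermentation = 21.5.
→ y_water = 4.5 and y_fermentation = 4.
barley beer enters the basis when its profit ≥ yᵀa₃ = 4.5·1 + 4·5 = 24.5.

24.5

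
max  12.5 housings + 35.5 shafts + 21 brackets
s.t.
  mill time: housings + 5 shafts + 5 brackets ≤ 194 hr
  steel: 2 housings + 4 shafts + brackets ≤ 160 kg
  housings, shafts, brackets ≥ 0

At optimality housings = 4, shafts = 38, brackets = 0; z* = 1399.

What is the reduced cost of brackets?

-1

Both mill time and steel are binding at x*.
From A_Bᵀ y = c: 1·y_mill time + 2·y_steel = 12.5; 5·y_mill time + 4·y_steel = 35.5.
This yields shadow prices y_mill time = 3.5, y_steel = 4.5.
Reduced cost of brackets: c₃ − yᵀa₃ = 21 − (3.5·5 + 4.5·1) = 21 − 22 = -1.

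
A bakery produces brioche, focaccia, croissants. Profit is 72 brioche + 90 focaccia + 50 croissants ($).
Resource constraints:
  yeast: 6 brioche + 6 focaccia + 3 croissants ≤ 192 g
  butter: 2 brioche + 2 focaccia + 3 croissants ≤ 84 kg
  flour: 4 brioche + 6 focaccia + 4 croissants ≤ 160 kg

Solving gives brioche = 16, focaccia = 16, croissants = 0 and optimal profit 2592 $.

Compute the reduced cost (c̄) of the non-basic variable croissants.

Check each constraint at x*: yeast 192/192 (tight); butter 64/84 (slack 20); flour 160/160 (tight).
By complementary slackness, y = 0 for the non-binding constraint.
Dual feasibility on the basic columns requires 6·y_yeast + 4·y_flour = 72, 6·y_yeast + 6·y_flour = 90.
Solving: y_yeast = 6, y_flour = 9.
Reduced cost of croissants: c₃ − yᵀa₃ = 50 − (6·3 + 9·4) = 50 − 54 = -4.

-4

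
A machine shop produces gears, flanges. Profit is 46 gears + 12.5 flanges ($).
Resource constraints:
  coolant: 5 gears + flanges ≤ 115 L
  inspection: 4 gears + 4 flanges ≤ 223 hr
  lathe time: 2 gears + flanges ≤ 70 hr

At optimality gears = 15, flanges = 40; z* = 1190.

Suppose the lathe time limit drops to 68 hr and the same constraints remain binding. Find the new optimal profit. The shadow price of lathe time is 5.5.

Δb = -2, so new z* = 1190 + (5.5)·(-2) = 1190 − 11 = 1179.

1179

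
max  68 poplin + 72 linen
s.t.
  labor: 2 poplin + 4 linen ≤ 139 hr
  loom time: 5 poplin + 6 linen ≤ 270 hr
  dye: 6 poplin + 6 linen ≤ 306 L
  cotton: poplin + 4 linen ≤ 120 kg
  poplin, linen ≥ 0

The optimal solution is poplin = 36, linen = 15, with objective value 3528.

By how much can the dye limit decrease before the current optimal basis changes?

5.25

Binding constraints: loom time, dye. The basis is B = [[5,6],[6,6]] with det -6.
Per unit decrease in dye, x* moves by d = (-1, 0.8333).
The basis stays optimal until labor becomes binding; allowable decrease = 5.25 L.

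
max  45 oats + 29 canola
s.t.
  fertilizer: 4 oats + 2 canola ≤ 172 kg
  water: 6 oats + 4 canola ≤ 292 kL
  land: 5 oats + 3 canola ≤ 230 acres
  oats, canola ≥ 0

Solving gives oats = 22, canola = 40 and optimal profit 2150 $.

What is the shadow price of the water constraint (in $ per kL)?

5

Check each constraint at x*: fertilizer 168/172 (slack 4); water 292/292 (tight); land 230/230 (tight).
Since fertilizer is not tight, its dual is 0.
Dual feasibility on the basic columns requires 6·y_water + 5·y_land = 45, 4·y_water + 3·y_land = 29.
→ y_water = 5 and y_land = 3.
Shadow price of water = 5.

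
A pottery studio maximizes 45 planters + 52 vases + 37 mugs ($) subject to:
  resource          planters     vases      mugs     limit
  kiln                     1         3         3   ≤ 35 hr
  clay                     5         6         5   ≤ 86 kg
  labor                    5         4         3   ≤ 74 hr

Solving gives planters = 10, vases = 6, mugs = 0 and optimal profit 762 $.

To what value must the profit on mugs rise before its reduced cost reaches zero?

43

Binding: clay and labor. Non-binding: kiln (7 unused).
By complementary slackness, y = 0 for the non-binding constraint.
The binding rows give the dual system: 5·y_clay + 5·y_labor = 45 and 6·y_clay + 4·y_labor = 52.
Solving: y_clay = 8, y_labor = 1.
mugs enters the basis when its profit ≥ yᵀa₃ = 8·5 + 1·3 = 43.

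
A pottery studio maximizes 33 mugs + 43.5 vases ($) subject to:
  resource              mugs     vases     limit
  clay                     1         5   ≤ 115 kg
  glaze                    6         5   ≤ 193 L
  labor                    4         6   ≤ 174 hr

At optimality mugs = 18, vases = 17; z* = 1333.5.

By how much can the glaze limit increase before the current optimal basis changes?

Binding constraints: glaze, labor. The basis is B = [[6,5],[4,6]] with det 16.
Per unit increase in glaze, x* moves by d = (0.375, -0.25).
The basis stays optimal until vases reaches 0; allowable increase = 68 L.

68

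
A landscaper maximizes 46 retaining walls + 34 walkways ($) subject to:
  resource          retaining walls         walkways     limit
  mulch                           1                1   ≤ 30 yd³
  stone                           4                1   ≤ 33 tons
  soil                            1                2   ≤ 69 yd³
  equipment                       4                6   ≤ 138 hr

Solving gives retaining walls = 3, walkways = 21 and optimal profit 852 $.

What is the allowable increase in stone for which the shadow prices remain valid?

Binding constraints: stone, equipment. The basis is B = [[4,1],[4,6]] with det 20.
Per unit increase in stone, x* moves by d = (0.3, -0.2).
The basis stays optimal until mulch becomes binding; allowable increase = 60 tons.

60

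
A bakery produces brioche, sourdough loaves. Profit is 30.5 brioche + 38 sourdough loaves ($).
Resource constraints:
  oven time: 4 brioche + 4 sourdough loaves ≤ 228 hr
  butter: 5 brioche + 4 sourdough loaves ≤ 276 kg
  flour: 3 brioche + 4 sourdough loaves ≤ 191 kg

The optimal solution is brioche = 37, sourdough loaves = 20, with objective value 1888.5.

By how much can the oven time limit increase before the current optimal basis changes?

Binding constraints: oven time, flour. The basis is B = [[4,4],[3,4]] with det 4.
Per unit increase in oven time, x* moves by d = (1, -0.75).
The basis stays optimal until butter becomes binding; allowable increase = 5.5 hr.

5.5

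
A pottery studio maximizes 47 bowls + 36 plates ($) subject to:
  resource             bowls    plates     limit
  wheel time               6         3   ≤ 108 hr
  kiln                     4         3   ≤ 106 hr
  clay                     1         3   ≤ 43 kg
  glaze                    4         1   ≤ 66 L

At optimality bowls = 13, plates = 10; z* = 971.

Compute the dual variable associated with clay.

Check each constraint at x*: wheel time 108/108 (tight); kiln 82/106 (slack 24); clay 43/43 (tight); glaze 62/66 (slack 4).
Slack constraints have shadow price 0 (complementary slackness).
Dual feasibility on the basic columns requires 6·y_wheel time + 1·y_clay = 47, 3·y_wheel time + 3·y_clay = 36.
Solving: y_wheel time = 7, y_clay = 5.
Shadow price of clay = 5.

5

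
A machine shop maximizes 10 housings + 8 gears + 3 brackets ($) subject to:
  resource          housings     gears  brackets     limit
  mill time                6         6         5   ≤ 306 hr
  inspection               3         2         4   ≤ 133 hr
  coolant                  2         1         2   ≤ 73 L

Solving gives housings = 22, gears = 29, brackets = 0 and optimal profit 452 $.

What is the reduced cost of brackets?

-6

Check each constraint at x*: mill time 306/306 (tight); inspection 124/133 (slack 9); coolant 73/73 (tight).
By complementary slackness, y = 0 for the non-binding constraint.
The binding rows give the dual system: 6·y_mill time + 2·y_coolant = 10 and 6·y_mill time + 1·y_coolant = 8.
→ y_mill time = 1 and y_coolant = 2.
Reduced cost of brackets: c₃ − yᵀa₃ = 3 − (1·5 + 2·2) = 3 − 9 = -6.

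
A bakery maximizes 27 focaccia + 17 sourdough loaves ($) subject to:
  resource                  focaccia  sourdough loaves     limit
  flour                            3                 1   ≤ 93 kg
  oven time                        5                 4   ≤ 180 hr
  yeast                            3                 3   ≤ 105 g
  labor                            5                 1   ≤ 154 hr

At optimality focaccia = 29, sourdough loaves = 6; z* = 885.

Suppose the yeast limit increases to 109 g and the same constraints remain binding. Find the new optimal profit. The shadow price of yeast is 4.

901

Δb = 4, so new z* = 885 + (4)·(4) = 885 + 16 = 901.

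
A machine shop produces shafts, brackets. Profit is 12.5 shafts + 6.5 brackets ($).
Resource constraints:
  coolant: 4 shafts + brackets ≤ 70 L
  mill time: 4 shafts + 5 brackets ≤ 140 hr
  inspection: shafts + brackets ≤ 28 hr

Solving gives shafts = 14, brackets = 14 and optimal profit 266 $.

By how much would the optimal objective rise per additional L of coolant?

2

Check each constraint at x*: coolant 70/70 (tight); mill time 126/140 (slack 14); inspection 28/28 (tight).
Since mill time is not tight, its dual is 0.
From A_Bᵀ y = c: 4·y_coolant + 1·y_inspection = 12.5; 1·y_coolant + 1·y_inspection = 6.5.
This yields shadow prices y_coolant = 2, y_inspection = 4.5.
Shadow price of coolant = 2.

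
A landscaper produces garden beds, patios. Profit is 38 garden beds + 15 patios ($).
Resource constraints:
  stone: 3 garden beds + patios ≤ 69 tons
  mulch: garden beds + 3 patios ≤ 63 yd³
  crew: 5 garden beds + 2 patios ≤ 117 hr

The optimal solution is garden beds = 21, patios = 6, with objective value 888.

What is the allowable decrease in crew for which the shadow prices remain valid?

Binding constraints: stone, crew. The basis is B = [[3,1],[5,2]] with det 1.
Per unit decrease in crew, x* moves by d = (1, -3).
The basis stays optimal until patios reaches 0; allowable decrease = 2 hr.

2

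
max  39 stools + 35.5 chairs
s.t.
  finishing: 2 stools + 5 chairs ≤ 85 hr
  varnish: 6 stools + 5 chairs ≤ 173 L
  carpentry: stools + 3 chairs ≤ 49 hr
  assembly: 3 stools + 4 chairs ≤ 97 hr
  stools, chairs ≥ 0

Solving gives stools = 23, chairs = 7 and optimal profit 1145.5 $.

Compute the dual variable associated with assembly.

Binding: varnish and assembly. Non-binding: finishing (4 unused), carpentry (5 unused).
Since finishing, carpentry are not tight, their duals are 0.
Dual feasibility on the basic columns requires 6·y_varnish + 3·y_assembly = 39, 5·y_varnish + 4·y_assembly = 35.5.
Solving: y_varnish = 5.5, y_assembly = 2.
Shadow price of assembly = 2.

2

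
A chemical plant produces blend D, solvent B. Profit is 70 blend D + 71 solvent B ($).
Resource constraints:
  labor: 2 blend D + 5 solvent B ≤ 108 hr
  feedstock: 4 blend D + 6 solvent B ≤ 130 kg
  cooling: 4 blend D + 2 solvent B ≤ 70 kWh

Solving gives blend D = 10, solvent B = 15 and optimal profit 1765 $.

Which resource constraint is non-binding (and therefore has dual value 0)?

labor: 95/108 (slack 13)
feedstock: 130/130 (binding)
cooling: 70/70 (binding)
By complementary slackness, a constraint with positive slack has shadow price 0 → labor.

labor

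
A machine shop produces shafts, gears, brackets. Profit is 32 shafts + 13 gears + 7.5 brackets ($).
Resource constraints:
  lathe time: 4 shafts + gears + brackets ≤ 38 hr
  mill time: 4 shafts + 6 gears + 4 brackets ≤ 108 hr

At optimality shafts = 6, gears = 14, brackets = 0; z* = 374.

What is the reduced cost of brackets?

Both lathe time and mill time are binding at x*.
From A_Bᵀ y = c: 4·y_lathe time + 4·y_mill time = 32; 1·y_lathe time + 6·y_mill time = 13.
This yields shadow prices y_lathe time = 7, y_mill time = 1.
Reduced cost of brackets: c₃ − yᵀa₃ = 7.5 − (7·1 + 1·4) = 7.5 − 11 = -3.5.

-3.5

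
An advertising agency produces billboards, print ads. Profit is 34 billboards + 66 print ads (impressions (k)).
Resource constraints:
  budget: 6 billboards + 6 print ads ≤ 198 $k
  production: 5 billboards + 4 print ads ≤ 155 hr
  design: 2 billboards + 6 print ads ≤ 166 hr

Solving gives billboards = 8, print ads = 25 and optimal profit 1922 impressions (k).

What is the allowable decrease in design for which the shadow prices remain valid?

60

Binding constraints: budget, design. The basis is B = [[6,6],[2,6]] with det 24.
Per unit decrease in design, x* moves by d = (0.25, -0.25).
The basis stays optimal until production becomes binding; allowable decrease = 60 hr.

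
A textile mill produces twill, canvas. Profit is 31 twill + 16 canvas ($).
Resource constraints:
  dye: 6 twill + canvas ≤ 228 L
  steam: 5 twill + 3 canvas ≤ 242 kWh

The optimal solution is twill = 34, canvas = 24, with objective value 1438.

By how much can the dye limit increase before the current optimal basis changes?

Binding constraints: dye, steam. The basis is B = [[6,1],[5,3]] with det 13.
Per unit increase in dye, x* moves by d = (0.2308, -0.3846).
The basis stays optimal until canvas reaches 0; allowable increase = 62.4 L.

62.4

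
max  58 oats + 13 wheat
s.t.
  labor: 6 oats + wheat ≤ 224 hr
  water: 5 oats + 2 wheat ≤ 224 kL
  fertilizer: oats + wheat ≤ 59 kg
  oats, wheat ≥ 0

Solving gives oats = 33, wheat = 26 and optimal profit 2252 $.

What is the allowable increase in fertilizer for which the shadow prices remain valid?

Binding constraints: labor, fertilizer. The basis is B = [[6,1],[1,1]] with det 5.
Per unit increase in fertilizer, x* moves by d = (-0.2, 1.2).
The basis stays optimal until water becomes binding; allowable increase = 5 kg.

5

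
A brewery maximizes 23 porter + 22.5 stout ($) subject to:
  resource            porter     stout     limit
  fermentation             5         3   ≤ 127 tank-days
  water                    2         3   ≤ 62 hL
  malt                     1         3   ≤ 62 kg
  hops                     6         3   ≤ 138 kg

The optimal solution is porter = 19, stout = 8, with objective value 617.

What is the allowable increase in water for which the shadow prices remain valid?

Binding constraints: water, hops. The basis is B = [[2,3],[6,3]] with det -12.
Per unit increase in water, x* moves by d = (-0.25, 0.5).
The basis stays optimal until malt becomes binding; allowable increase = 15.2 hL.

15.2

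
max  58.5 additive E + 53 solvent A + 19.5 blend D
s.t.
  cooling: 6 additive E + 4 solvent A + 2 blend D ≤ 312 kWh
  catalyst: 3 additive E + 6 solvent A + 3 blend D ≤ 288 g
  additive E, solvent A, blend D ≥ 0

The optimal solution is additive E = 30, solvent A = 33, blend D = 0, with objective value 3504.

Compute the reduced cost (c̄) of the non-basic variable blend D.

-7

At the optimum: cooling uses 312 of 312 (binding); catalyst uses 288 of 288 (binding).
From A_Bᵀ y = c: 6·y_cooling + 3·y_catalyst = 58.5; 4·y_cooling + 6·y_catalyst = 53.
Solving: y_cooling = 8, y_catalyst = 3.5.
Reduced cost of blend D: c₃ − yᵀa₃ = 19.5 − (8·2 + 3.5·3) = 19.5 − 26.5 = -7.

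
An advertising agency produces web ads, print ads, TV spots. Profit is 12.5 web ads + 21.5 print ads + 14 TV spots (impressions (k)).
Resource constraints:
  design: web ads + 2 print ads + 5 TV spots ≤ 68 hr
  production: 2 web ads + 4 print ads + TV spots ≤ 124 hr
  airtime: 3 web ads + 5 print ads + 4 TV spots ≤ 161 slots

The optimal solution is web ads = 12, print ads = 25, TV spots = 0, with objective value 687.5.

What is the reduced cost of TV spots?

-1

At the optimum: design uses 62 of 68 (slack = 6); production uses 124 of 124 (binding); airtime uses 161 of 161 (binding).
Since design is not tight, its dual is 0.
From A_Bᵀ y = c: 2·y_production + 3·y_airtime = 12.5; 4·y_production + 5·y_airtime = 21.5.
→ y_production = 1 and y_airtime = 3.5.
Reduced cost of TV spots: c₃ − yᵀa₃ = 14 − (1·1 + 3.5·4) = 14 − 15 = -1.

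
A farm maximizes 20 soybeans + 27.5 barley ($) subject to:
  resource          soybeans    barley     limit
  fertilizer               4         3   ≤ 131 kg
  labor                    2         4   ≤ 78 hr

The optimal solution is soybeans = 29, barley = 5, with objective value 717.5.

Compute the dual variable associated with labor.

At the optimum: fertilizer uses 131 of 131 (binding); labor uses 78 of 78 (binding).
From A_Bᵀ y = c: 4·y_fertilizer + 2·y_labor = 20; 3·y_fertilizer + 4·y_labor = 27.5.
→ y_fertilizer = 2.5 and y_labor = 5.
Shadow price of labor = 5.

5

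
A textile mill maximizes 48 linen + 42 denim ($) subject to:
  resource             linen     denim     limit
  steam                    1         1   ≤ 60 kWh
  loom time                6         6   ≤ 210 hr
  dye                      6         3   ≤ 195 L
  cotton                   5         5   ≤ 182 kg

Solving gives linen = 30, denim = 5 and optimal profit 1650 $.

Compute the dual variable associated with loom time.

6

Binding: loom time and dye. Non-binding: steam (25 unused), cotton (7 unused).
Slack constraints have shadow price 0 (complementary slackness).
From A_Bᵀ y = c: 6·y_loom time + 6·y_dye = 48; 6·y_loom time + 3·y_dye = 42.
This yields shadow prices y_loom time = 6, y_dye = 2.
Shadow price of loom time = 6.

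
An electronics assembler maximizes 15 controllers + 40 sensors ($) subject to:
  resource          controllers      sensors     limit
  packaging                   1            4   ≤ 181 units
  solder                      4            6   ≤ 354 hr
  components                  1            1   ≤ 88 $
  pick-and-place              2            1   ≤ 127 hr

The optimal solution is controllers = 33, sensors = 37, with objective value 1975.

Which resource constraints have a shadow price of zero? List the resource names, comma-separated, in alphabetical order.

packaging: 181/181 (binding)
solder: 354/354 (binding)
components: 70/88 (slack 18)
pick-and-place: 103/127 (slack 24)
By complementary slackness, a constraint with positive slack has shadow price 0 → components, pick-and-place.

components, pick-and-place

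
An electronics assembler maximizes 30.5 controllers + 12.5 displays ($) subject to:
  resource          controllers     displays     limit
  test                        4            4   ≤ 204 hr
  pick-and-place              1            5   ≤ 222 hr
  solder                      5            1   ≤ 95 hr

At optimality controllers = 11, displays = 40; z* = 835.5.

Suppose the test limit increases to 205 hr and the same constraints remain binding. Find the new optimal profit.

Binding: test and solder. Non-binding: pick-and-place (11 unused).
By complementary slackness, y = 0 for the non-binding constraint.
Dual feasibility on the basic columns requires 4·y_test + 5·y_solder = 30.5, 4·y_test + 1·y_solder = 12.5.
Solving: y_test = 2, y_solder = 4.5.
Δz = y_test·Δb = 2 × (1) = 2, so new z* = 835.5 + 2 = 837.5.

837.5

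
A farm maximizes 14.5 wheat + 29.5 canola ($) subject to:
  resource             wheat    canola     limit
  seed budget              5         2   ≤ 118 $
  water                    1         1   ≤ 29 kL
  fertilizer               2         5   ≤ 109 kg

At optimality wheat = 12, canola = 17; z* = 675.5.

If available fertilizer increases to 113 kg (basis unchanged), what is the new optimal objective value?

695.5

Check each constraint at x*: seed budget 94/118 (slack 24); water 29/29 (tight); fertilizer 109/109 (tight).
By complementary slackness, y = 0 for the non-binding constraint.
From A_Bᵀ y = c: 1·y_water + 2·y_fertilizer = 14.5; 1·y_water + 5·y_fertilizer = 29.5.
This yields shadow prices y_water = 4.5, y_fertilizer = 5.
Δz = y_fertilizer·Δb = 5 × (4) = 20, so new z* = 675.5 + 20 = 695.5.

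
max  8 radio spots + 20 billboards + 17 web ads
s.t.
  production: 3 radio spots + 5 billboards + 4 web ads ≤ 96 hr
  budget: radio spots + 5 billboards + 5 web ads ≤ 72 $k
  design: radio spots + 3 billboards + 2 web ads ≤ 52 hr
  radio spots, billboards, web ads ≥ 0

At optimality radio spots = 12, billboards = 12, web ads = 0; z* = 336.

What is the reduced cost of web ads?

-1

Binding: production and budget. Non-binding: design (4 unused).
By complementary slackness, y = 0 for the non-binding constraint.
From A_Bᵀ y = c: 3·y_production + 1·y_budget = 8; 5·y_production + 5·y_budget = 20.
This yields shadow prices y_production = 2, y_budget = 2.
Reduced cost of web ads: c₃ − yᵀa₃ = 17 − (2·4 + 2·5) = 17 − 18 = -1.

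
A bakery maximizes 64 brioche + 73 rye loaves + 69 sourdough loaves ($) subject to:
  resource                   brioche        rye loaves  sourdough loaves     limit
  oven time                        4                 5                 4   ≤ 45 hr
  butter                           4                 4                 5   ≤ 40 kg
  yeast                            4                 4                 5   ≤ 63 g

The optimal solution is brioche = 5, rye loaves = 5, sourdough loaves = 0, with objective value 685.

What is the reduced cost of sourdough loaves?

-2

Check each constraint at x*: oven time 45/45 (tight); butter 40/40 (tight); yeast 40/63 (slack 23).
Since yeast is not tight, its dual is 0.
The binding rows give the dual system: 4·y_oven time + 4·y_butter = 64 and 5·y_oven time + 4·y_butter = 73.
Solving: y_oven time = 9, y_butter = 7.
Reduced cost of sourdough loaves: c₃ − yᵀa₃ = 69 − (9·4 + 7·5) = 69 − 71 = -2.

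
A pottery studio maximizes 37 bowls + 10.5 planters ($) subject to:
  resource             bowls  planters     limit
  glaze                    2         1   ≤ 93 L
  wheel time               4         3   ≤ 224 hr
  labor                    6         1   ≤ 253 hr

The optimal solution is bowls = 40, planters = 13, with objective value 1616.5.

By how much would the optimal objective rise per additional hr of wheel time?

Binding: glaze and labor. Non-binding: wheel time (25 unused).
By complementary slackness, y = 0 for the non-binding constraint.
Dual feasibility on the basic columns requires 2·y_glaze + 6·y_labor = 37, 1·y_glaze + 1·y_labor = 10.5.
Solving: y_glaze = 6.5, y_labor = 4.
Shadow price of wheel time = 0.

0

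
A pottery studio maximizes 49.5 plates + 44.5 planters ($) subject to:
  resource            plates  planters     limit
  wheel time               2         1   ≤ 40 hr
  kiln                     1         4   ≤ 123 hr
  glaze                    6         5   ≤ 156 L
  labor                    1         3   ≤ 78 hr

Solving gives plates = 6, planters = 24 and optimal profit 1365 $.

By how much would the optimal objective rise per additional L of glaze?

8

Binding: glaze and labor. Non-binding: wheel time (4 unused), kiln (21 unused).
Slack constraints have shadow price 0 (complementary slackness).
From A_Bᵀ y = c: 6·y_glaze + 1·y_labor = 49.5; 5·y_glaze + 3·y_labor = 44.5.
→ y_glaze = 8 and y_labor = 1.5.
Shadow price of glaze = 8.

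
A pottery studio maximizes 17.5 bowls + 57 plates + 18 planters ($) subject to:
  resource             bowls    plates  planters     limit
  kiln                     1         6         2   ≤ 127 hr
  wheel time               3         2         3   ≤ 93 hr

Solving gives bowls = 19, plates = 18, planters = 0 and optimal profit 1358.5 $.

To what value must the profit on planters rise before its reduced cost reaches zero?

Both kiln and wheel time are binding at x*.
The binding rows give the dual system: 1·y_kiln + 3·y_wheel time = 17.5 and 6·y_kiln + 2·y_wheel time = 57.
This yields shadow prices y_kiln = 8.5, y_wheel time = 3.
planters enters the basis when its profit ≥ yᵀa₃ = 8.5·2 + 3·3 = 26.

26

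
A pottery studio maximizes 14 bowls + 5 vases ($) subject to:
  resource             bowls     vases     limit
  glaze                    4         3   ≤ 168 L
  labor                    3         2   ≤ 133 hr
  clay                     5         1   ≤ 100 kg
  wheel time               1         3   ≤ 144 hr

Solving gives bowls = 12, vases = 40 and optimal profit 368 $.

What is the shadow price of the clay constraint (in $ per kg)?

2

Binding: glaze and clay. Non-binding: labor (17 unused), wheel time (12 unused).
Slack constraints have shadow price 0 (complementary slackness).
The binding rows give the dual system: 4·y_glaze + 5·y_clay = 14 and 3·y_glaze + 1·y_clay = 5.
Solving: y_glaze = 1, y_clay = 2.
Shadow price of clay = 2.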